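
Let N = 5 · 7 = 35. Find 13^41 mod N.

Mod 5: 13 ≡ 3; by Fermat, exponent reduces to 41 mod 4 = 1; 3^1 ≡ 3 (mod 5).
Mod 7: 13 ≡ 6; by Fermat, exponent reduces to 41 mod 6 = 5; 6^5 ≡ 6 (mod 7).
Combine by CRT: x ≡ 3 (mod 5), x ≡ 6 (mod 7) ⇒ x ≡ 13 (mod 35).

13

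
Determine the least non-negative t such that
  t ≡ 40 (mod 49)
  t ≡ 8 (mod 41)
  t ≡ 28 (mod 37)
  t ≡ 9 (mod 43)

From t ≡ 40 (mod 49) write t = 40 + 49s. Substituting into t ≡ 8 (mod 41) gives 49s ≡ 9 (mod 41), and since 8⁻¹ ≡ 36 (mod 41), s ≡ 37. Hence t ≡ 40 + 49·37 = 1853 (mod 2009).
From t ≡ 1853 (mod 2009) write t = 1853 + 2009s. Substituting into t ≡ 28 (mod 37) gives 2009s ≡ 25 (mod 37), and since 11⁻¹ ≡ 27 (mod 37), s ≡ 9. Hence t ≡ 1853 + 2009·9 = 19934 (mod 74333).
From t ≡ 19934 (mod 74333) write t = 19934 + 74333s. Substituting into t ≡ 9 (mod 43) gives 74333s ≡ 27 (mod 43), and since 29⁻¹ ≡ 3 (mod 43), s ≡ 38. Hence t ≡ 19934 + 74333·38 = 2844588 (mod 3196319).

2844588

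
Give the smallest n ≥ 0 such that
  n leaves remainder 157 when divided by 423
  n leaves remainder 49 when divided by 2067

Combine the congruences pairwise.
gcd(423, 2067) = 3 and 3 | (49 − 157), so the pair is consistent; merging gives n ≡ 68260 (mod 291447), where 291447 = lcm(423, 2067).
The solution is unique modulo lcm(423, 2067) = 291447.

68260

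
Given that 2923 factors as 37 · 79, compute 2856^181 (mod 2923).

1376

Mod 37: 2856 ≡ 7; by Fermat, exponent reduces to 181 mod 36 = 1; 7^1 ≡ 7 (mod 37).
Mod 79: 2856 ≡ 12; by Fermat, exponent reduces to 181 mod 78 = 25; 12^25 ≡ 33 (mod 79).
Combine by CRT: x ≡ 7 (mod 37), x ≡ 33 (mod 79) ⇒ x ≡ 1376 (mod 2923).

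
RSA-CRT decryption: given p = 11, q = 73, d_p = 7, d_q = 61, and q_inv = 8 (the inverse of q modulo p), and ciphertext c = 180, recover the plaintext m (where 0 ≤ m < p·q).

m₁ = c^(d_p) mod p: c ≡ 4 (mod 11), and 4^7 mod 11 = 5.
m₂ = c^(d_q) mod q: c ≡ 34 (mod 73), and 34^61 mod 73 = 14.
h = q_inv·(m₁ − m₂) mod p = 8·(5 − 14) mod 11 = 5.
m = m₂ + h·q = 14 + 5·73 = 379.

379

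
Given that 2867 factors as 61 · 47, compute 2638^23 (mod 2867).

Mod 61: 2638 ≡ 15; 15^23 ≡ 25 (mod 61).
Mod 47: 2638 ≡ 6; 6^23 ≡ 1 (mod 47).
Combine by CRT: x ≡ 25 (mod 61), x ≡ 1 (mod 47) ⇒ x ≡ 330 (mod 2867).

330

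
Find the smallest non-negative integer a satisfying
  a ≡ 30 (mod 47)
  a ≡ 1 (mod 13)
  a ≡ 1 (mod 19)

Combine the congruences pairwise.
From a ≡ 30 (mod 47) write a = 30 + 47t. Substituting into a ≡ 1 (mod 13) gives 47t ≡ 10 (mod 13), and since 8⁻¹ ≡ 5 (mod 13), t ≡ 11. Hence a ≡ 30 + 47·11 = 547 (mod 611).
From a ≡ 547 (mod 611) write a = 547 + 611t. Substituting into a ≡ 1 (mod 19) gives 611t ≡ 5 (mod 19), and since 3⁻¹ ≡ 13 (mod 19), t ≡ 8. Hence a ≡ 547 + 611·8 = 5435 (mod 11609).

5435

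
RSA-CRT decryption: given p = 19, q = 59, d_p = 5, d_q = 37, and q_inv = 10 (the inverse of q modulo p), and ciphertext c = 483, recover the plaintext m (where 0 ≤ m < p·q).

981

m₁ = c^(d_p) mod p: c ≡ 8 (mod 19), and 8^5 mod 19 = 12.
m₂ = c^(d_q) mod q: c ≡ 11 (mod 59), and 11^37 mod 59 = 37.
h = q_inv·(m₁ − m₂) mod p = 10·(12 − 37) mod 19 = 16.
m = m₂ + h·q = 37 + 16·59 = 981.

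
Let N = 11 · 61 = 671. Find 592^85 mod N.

Mod 11: 592 ≡ 9; by Fermat, exponent reduces to 85 mod 10 = 5; 9^5 ≡ 1 (mod 11).
Mod 61: 592 ≡ 43; by Fermat, exponent reduces to 85 mod 60 = 25; 43^25 ≡ 21 (mod 61).
Combine by CRT: x ≡ 1 (mod 11), x ≡ 21 (mod 61) ⇒ x ≡ 265 (mod 671).

265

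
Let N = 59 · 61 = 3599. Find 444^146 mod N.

Mod 59: 444 ≡ 31; by Fermat, exponent reduces to 146 mod 58 = 30; 31^30 ≡ 28 (mod 59).
Mod 61: 444 ≡ 17; by Fermat, exponent reduces to 146 mod 60 = 26; 17^26 ≡ 5 (mod 61).
Combine by CRT: x ≡ 28 (mod 59), x ≡ 5 (mod 61) ⇒ x ≡ 2506 (mod 3599).

2506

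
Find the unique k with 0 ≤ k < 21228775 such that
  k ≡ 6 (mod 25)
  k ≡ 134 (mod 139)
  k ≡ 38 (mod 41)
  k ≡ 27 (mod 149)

2957081

The moduli are pairwise coprime; N = 25·139·41·149 = 21228775.
N/25 = 849151; 849151 ≡ 1 (mod 25), inverse 1.
N/139 = 152725; 152725 ≡ 103 (mod 139); 103·27 ≡ 1, so inverse 27.
N/41 = 517775; 517775 ≡ 27 (mod 41); 27·38 ≡ 1, so inverse 38.
N/149 = 142475; 142475 ≡ 31 (mod 149); 31·125 ≡ 1, so inverse 125.
k ≡ 6·849151·1 + 134·152725·27 + 38·517775·38 + 27·142475·125 = 1786174181.
1786174181 mod 21228775 = 2957081.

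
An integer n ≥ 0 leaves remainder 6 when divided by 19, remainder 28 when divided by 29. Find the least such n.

405

From n ≡ 6 (mod 19) write n = 6 + 19t. Substituting into n ≡ 28 (mod 29) gives 19t ≡ 22 (mod 29), and since 19⁻¹ ≡ 26 (mod 29), t ≡ 21. Hence n ≡ 6 + 19·21 = 405 (mod 551).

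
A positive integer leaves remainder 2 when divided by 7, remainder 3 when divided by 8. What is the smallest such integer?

From m ≡ 2 (mod 7) write m = 2 + 7t. Substituting into m ≡ 3 (mod 8) gives 7t ≡ 1 (mod 8), and since 7⁻¹ ≡ 7 (mod 8), t ≡ 7. Hence m ≡ 2 + 7·7 = 51 (mod 56).

51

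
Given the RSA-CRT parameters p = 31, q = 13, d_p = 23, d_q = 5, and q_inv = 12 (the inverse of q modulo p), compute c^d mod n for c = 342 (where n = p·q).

m₁ = c^(d_p) mod p: c ≡ 1 (mod 31), and 1^23 mod 31 = 1.
m₂ = c^(d_q) mod q: c ≡ 4 (mod 13), and 4^5 mod 13 = 10.
h = q_inv·(m₁ − m₂) mod p = 12·(1 − 10) mod 31 = 16.
m = m₂ + h·q = 10 + 16·13 = 218.

218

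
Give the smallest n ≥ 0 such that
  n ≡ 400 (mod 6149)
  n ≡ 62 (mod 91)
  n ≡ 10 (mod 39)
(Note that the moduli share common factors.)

Combine the congruences pairwise.
gcd(6149, 91) = 13 and 13 | (62 − 400), so the pair is consistent; merging gives n ≡ 24996 (mod 43043), where 43043 = lcm(6149, 91).
gcd(43043, 39) = 13 and 13 | (10 − 24996), so the pair is consistent; merging gives n ≡ 111082 (mod 129129), where 129129 = lcm(43043, 39).
The solution is unique modulo lcm(6149, 91, 39) = 129129.

111082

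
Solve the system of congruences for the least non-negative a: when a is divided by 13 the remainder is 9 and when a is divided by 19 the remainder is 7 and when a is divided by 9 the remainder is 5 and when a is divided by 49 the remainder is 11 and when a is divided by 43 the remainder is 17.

1837364

The moduli are pairwise coprime; N = 13·19·9·49·43 = 4683861.
N/13 = 360297; 360297 ≡ 2 (mod 13); 2·7 ≡ 1, so inverse 7.
N/19 = 246519; 246519 ≡ 13 (mod 19); 13·3 ≡ 1, so inverse 3.
N/9 = 520429; 520429 ≡ 4 (mod 9); 4·7 ≡ 1, so inverse 7.
N/49 = 95589; 95589 ≡ 39 (mod 49); 39·44 ≡ 1, so inverse 44.
N/43 = 108927; 108927 ≡ 8 (mod 43); 8·27 ≡ 1, so inverse 27.
a ≡ 9·360297·7 + 7·246519·3 + 5·520429·7 + 11·95589·44 + 17·108927·27 = 142353194.
142353194 mod 4683861 = 1837364.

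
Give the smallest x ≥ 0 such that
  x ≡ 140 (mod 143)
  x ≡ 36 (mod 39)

gcd(143, 39) = 13 and 13 | (36 − 140), so the pair is consistent; merging gives x ≡ 426 (mod 429), where 429 = lcm(143, 39).
The solution is unique modulo lcm(143, 39) = 429.

426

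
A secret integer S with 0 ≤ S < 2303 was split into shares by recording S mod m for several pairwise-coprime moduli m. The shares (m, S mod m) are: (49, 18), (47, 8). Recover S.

From S ≡ 18 (mod 49) write S = 18 + 49t. Substituting into S ≡ 8 (mod 47) gives 49t ≡ 37 (mod 47), and since 2⁻¹ ≡ 24 (mod 47), t ≡ 42. Hence S ≡ 18 + 49·42 = 2076 (mod 2303).

2076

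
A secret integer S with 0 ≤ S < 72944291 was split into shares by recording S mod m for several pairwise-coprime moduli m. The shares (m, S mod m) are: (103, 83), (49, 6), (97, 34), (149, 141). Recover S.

The moduli are pairwise coprime; N = 103·49·97·149 = 72944291.
N/103 = 708197; 708197 ≡ 72 (mod 103); 72·93 ≡ 1, so inverse 93.
N/49 = 1488659; 1488659 ≡ 39 (mod 49); 39·44 ≡ 1, so inverse 44.
N/97 = 752003; 752003 ≡ 59 (mod 97); 59·74 ≡ 1, so inverse 74.
N/149 = 489559; 489559 ≡ 94 (mod 149); 94·65 ≡ 1, so inverse 65.
S ≡ 83·708197·93 + 6·1488659·44 + 34·752003·74 + 141·489559·65 = 12238426402.
12238426402 mod 72944291 = 56729805.

56729805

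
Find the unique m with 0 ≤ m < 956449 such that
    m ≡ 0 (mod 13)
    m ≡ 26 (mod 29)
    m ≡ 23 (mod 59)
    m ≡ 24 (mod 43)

90883

From m ≡ 0 (mod 13) write m = 0 + 13t. Substituting into m ≡ 26 (mod 29) gives 13t ≡ 26 (mod 29), and since 13⁻¹ ≡ 9 (mod 29), t ≡ 2. Hence m ≡ 0 + 13·2 = 26 (mod 377).
From m ≡ 26 (mod 377) write m = 26 + 377t. Substituting into m ≡ 23 (mod 59) gives 377t ≡ 56 (mod 59), and since 23⁻¹ ≡ 18 (mod 59), t ≡ 5. Hence m ≡ 26 + 377·5 = 1911 (mod 22243).
From m ≡ 1911 (mod 22243) write m = 1911 + 22243t. Substituting into m ≡ 24 (mod 43) gives 22243t ≡ 5 (mod 43), and since 12⁻¹ ≡ 18 (mod 43), t ≡ 4. Hence m ≡ 1911 + 22243·4 = 90883 (mod 956449).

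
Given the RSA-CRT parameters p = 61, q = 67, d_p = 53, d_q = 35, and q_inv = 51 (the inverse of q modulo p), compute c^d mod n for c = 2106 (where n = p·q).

2114

m₁ = c^(d_p) mod p: c ≡ 32 (mod 61), and 32^53 mod 61 = 40.
m₂ = c^(d_q) mod q: c ≡ 29 (mod 67), and 29^35 mod 67 = 37.
h = q_inv·(m₁ − m₂) mod p = 51·(40 − 37) mod 61 = 31.
m = m₂ + h·q = 37 + 31·67 = 2114.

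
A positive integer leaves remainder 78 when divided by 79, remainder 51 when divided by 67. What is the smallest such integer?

From x ≡ 78 (mod 79) write x = 78 + 79t. Substituting into x ≡ 51 (mod 67) gives 79t ≡ 40 (mod 67), and since 12⁻¹ ≡ 28 (mod 67), t ≡ 48. Hence x ≡ 78 + 79·48 = 3870 (mod 5293).

3870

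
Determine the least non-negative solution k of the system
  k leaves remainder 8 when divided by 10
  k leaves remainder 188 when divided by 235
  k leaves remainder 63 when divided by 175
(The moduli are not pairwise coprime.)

Combine the congruences pairwise.
gcd(10, 235) = 5 and 5 | (188 − 8), so the pair is consistent; merging gives k ≡ 188 (mod 470), where 470 = lcm(10, 235).
gcd(470, 175) = 5 and 5 | (63 − 188), so the pair is consistent; merging gives k ≡ 7238 (mod 16450), where 16450 = lcm(470, 175).
The solution is unique modulo lcm(10, 235, 175) = 16450.

7238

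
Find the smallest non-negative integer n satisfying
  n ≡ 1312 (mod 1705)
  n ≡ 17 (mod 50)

3017

gcd(1705, 50) = 5 and 5 | (17 − 1312), so the pair is consistent; merging gives n ≡ 3017 (mod 17050), where 17050 = lcm(1705, 50).
The solution is unique modulo lcm(1705, 50) = 17050.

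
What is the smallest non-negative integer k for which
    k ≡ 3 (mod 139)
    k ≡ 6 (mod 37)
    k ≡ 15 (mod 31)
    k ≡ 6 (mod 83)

12247154

Combine the congruences pairwise.
From k ≡ 3 (mod 139) write k = 3 + 139t. Substituting into k ≡ 6 (mod 37) gives 139t ≡ 3 (mod 37), and since 28⁻¹ ≡ 4 (mod 37), t ≡ 12. Hence k ≡ 3 + 139·12 = 1671 (mod 5143).
From k ≡ 1671 (mod 5143) write k = 1671 + 5143t. Substituting into k ≡ 15 (mod 31) gives 5143t ≡ 18 (mod 31), and since 28⁻¹ ≡ 10 (mod 31), t ≡ 25. Hence k ≡ 1671 + 5143·25 = 130246 (mod 159433).
From k ≡ 130246 (mod 159433) write k = 130246 + 159433t. Substituting into k ≡ 6 (mod 83) gives 159433t ≡ 70 (mod 83), and since 73⁻¹ ≡ 58 (mod 83), t ≡ 76. Hence k ≡ 130246 + 159433·76 = 12247154 (mod 13232939).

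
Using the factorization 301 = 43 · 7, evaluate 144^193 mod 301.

186

Mod 43: 144 ≡ 15; by Fermat, exponent reduces to 193 mod 42 = 25; 15^25 ≡ 14 (mod 43).
Mod 7: 144 ≡ 4; by Fermat, exponent reduces to 193 mod 6 = 1; 4^1 ≡ 4 (mod 7).
Combine by CRT: x ≡ 14 (mod 43), x ≡ 4 (mod 7) ⇒ x ≡ 186 (mod 301).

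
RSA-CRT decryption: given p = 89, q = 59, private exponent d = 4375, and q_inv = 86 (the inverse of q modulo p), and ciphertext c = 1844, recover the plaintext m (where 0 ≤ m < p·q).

d_p = d mod (p−1) = 4375 mod 88 = 63; d_q = d mod (q−1) = 25.
m₁ = c^(d_p) mod p: c ≡ 64 (mod 89), and 64^63 mod 89 = 16.
m₂ = c^(d_q) mod q: c ≡ 15 (mod 59), and 15^25 mod 59 = 20.
h = q_inv·(m₁ − m₂) mod p = 86·(16 − 20) mod 89 = 12.
m = m₂ + h·q = 20 + 12·59 = 728.

728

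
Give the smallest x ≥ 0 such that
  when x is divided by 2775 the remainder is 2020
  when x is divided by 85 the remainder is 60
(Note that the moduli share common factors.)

gcd(2775, 85) = 5 and 5 | (60 − 2020), so the pair is consistent; merging gives x ≡ 10345 (mod 47175), where 47175 = lcm(2775, 85).
The solution is unique modulo lcm(2775, 85) = 47175.

10345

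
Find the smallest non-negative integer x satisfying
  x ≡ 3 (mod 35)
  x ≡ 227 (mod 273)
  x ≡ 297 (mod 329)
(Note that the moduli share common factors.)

Combine the congruences pairwise.
gcd(35, 273) = 7 and 7 | (227 − 3), so the pair is consistent; merging gives x ≡ 773 (mod 1365), where 1365 = lcm(35, 273).
gcd(1365, 329) = 7 and 7 | (297 − 773), so the pair is consistent; merging gives x ≡ 60833 (mod 64155), where 64155 = lcm(1365, 329).
The solution is unique modulo lcm(35, 273, 329) = 64155.

60833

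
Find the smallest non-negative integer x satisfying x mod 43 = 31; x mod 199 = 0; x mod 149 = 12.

The moduli are pairwise coprime; N = 43·199·149 = 1274993.
N/43 = 29651; 29651 ≡ 24 (mod 43); 24·9 ≡ 1, so inverse 9.
N/199 = 6407; 6407 ≡ 39 (mod 199); 39·148 ≡ 1, so inverse 148.
N/149 = 8557; 8557 ≡ 64 (mod 149); 64·7 ≡ 1, so inverse 7.
x ≡ 31·29651·9 + 0·6407·148 + 12·8557·7 = 8991417.
8991417 mod 1274993 = 66466.

66466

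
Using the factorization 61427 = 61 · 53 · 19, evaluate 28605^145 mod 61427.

Mod 61: 28605 ≡ 57; by Fermat, exponent reduces to 145 mod 60 = 25; 57^25 ≡ 47 (mod 61).
Mod 53: 28605 ≡ 38; by Fermat, exponent reduces to 145 mod 52 = 41; 38^41 ≡ 40 (mod 53).
Mod 19: 28605 ≡ 10; by Fermat, exponent reduces to 145 mod 18 = 1; 10^1 ≡ 10 (mod 19).
Combine by CRT: x ≡ 47 (mod 61), x ≡ 40 (mod 53), x ≡ 10 (mod 19) ⇒ x ≡ 43235 (mod 61427).

43235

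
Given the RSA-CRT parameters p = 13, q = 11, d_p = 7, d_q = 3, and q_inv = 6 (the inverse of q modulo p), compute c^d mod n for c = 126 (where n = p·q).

48

m₁ = c^(d_p) mod p: c ≡ 9 (mod 13), and 9^7 mod 13 = 9.
m₂ = c^(d_q) mod q: c ≡ 5 (mod 11), and 5^3 mod 11 = 4.
h = q_inv·(m₁ − m₂) mod p = 6·(9 − 4) mod 13 = 4.
m = m₂ + h·q = 4 + 4·11 = 48.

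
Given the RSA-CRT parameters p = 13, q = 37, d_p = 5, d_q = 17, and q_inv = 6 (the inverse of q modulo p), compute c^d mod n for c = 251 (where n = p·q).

88

m₁ = c^(d_p) mod p: c ≡ 4 (mod 13), and 4^5 mod 13 = 10.
m₂ = c^(d_q) mod q: c ≡ 29 (mod 37), and 29^17 mod 37 = 14.
h = q_inv·(m₁ − m₂) mod p = 6·(10 − 14) mod 13 = 2.
m = m₂ + h·q = 14 + 2·37 = 88.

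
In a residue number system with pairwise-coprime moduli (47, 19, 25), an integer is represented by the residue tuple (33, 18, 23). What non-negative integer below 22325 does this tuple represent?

From x ≡ 33 (mod 47) write x = 33 + 47t. Substituting into x ≡ 18 (mod 19) gives 47t ≡ 4 (mod 19), and since 9⁻¹ ≡ 17 (mod 19), t ≡ 11. Hence x ≡ 33 + 47·11 = 550 (mod 893).
From x ≡ 550 (mod 893) write x = 550 + 893t. Substituting into x ≡ 23 (mod 25) gives 893t ≡ 23 (mod 25), and since 18⁻¹ ≡ 7 (mod 25), t ≡ 11. Hence x ≡ 550 + 893·11 = 10373 (mod 22325).

10373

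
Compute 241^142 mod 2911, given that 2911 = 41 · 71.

2772

Mod 41: 241 ≡ 36; by Fermat, exponent reduces to 142 mod 40 = 22; 36^22 ≡ 25 (mod 41).
Mod 71: 241 ≡ 28; by Fermat, exponent reduces to 142 mod 70 = 2; 28^2 ≡ 3 (mod 71).
Combine by CRT: x ≡ 25 (mod 41), x ≡ 3 (mod 71) ⇒ x ≡ 2772 (mod 2911).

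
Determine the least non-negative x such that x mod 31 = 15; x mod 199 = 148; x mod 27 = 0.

139050

The moduli are pairwise coprime; N = 31·199·27 = 166563.
N/31 = 5373; 5373 ≡ 10 (mod 31); 10·28 ≡ 1, so inverse 28.
N/199 = 837; 837 ≡ 41 (mod 199); 41·34 ≡ 1, so inverse 34.
N/27 = 6169; 6169 ≡ 13 (mod 27); 13·25 ≡ 1, so inverse 25.
x ≡ 15·5373·28 + 148·837·34 + 0·6169·25 = 6468444.
6468444 mod 166563 = 139050.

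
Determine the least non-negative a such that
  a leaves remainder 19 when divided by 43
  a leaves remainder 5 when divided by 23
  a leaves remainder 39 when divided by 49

21648

The moduli are pairwise coprime; N = 43·23·49 = 48461.
N/43 = 1127; 1127 ≡ 9 (mod 43); 9·24 ≡ 1, so inverse 24.
N/23 = 2107; 2107 ≡ 14 (mod 23); 14·5 ≡ 1, so inverse 5.
N/49 = 989; 989 ≡ 9 (mod 49); 9·11 ≡ 1, so inverse 11.
a ≡ 19·1127·24 + 5·2107·5 + 39·989·11 = 990868.
990868 mod 48461 = 21648.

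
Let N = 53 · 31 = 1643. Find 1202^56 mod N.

1477

Mod 53: 1202 ≡ 36; by Fermat, exponent reduces to 56 mod 52 = 4; 36^4 ≡ 46 (mod 53).
Mod 31: 1202 ≡ 24; by Fermat, exponent reduces to 56 mod 30 = 26; 24^26 ≡ 20 (mod 31).
Combine by CRT: x ≡ 46 (mod 53), x ≡ 20 (mod 31) ⇒ x ≡ 1477 (mod 1643).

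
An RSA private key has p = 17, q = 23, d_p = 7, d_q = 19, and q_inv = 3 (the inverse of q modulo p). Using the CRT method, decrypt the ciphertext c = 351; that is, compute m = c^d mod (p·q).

m₁ = c^(d_p) mod p: c ≡ 11 (mod 17), and 11^7 mod 17 = 3.
m₂ = c^(d_q) mod q: c ≡ 6 (mod 23), and 6^19 mod 23 = 18.
h = q_inv·(m₁ − m₂) mod p = 3·(3 − 18) mod 17 = 6.
m = m₂ + h·q = 18 + 6·23 = 156.

156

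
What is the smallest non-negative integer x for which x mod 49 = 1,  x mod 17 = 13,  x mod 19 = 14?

From x ≡ 1 (mod 49) write x = 1 + 49t. Substituting into x ≡ 13 (mod 17) gives 49t ≡ 12 (mod 17), and since 15⁻¹ ≡ 8 (mod 17), t ≡ 11. Hence x ≡ 1 + 49·11 = 540 (mod 833).
From x ≡ 540 (mod 833) write x = 540 + 833t. Substituting into x ≡ 14 (mod 19) gives 833t ≡ 6 (mod 19), and since 16⁻¹ ≡ 6 (mod 19), t ≡ 17. Hence x ≡ 540 + 833·17 = 14701 (mod 15827).

14701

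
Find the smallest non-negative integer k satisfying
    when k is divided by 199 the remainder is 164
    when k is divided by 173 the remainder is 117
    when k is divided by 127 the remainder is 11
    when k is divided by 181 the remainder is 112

The moduli are pairwise coprime; N = 199·173·127·181 = 791373449.
N/199 = 3976751; 3976751 ≡ 134 (mod 199); 134·150 ≡ 1, so inverse 150.
N/173 = 4574413; 4574413 ≡ 120 (mod 173); 120·62 ≡ 1, so inverse 62.
N/127 = 6231287; 6231287 ≡ 32 (mod 127); 32·4 ≡ 1, so inverse 4.
N/181 = 4372229; 4372229 ≡ 174 (mod 181); 174·155 ≡ 1, so inverse 155.
k ≡ 164·3976751·150 + 117·4574413·62 + 11·6231287·4 + 112·4372229·155 = 207186938570.
207186938570 mod 791373449 = 638468381.

638468381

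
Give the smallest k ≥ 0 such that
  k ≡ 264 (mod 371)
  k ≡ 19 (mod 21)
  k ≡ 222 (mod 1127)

63334

gcd(371, 21) = 7 and 7 | (19 − 264), so the pair is consistent; merging gives k ≡ 1006 (mod 1113), where 1113 = lcm(371, 21).
gcd(1113, 1127) = 7 and 7 | (222 − 1006), so the pair is consistent; merging gives k ≡ 63334 (mod 179193), where 179193 = lcm(1113, 1127).
The solution is unique modulo lcm(371, 21, 1127) = 179193.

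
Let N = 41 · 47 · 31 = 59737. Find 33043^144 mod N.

Mod 41: 33043 ≡ 38; by Fermat, exponent reduces to 144 mod 40 = 24; 38^24 ≡ 1 (mod 41).
Mod 47: 33043 ≡ 2; by Fermat, exponent reduces to 144 mod 46 = 6; 2^6 ≡ 17 (mod 47).
Mod 31: 33043 ≡ 28; by Fermat, exponent reduces to 144 mod 30 = 24; 28^24 ≡ 2 (mod 31).
Combine by CRT: x ≡ 1 (mod 41), x ≡ 17 (mod 47), x ≡ 2 (mod 31) ⇒ x ≡ 58344 (mod 59737).

58344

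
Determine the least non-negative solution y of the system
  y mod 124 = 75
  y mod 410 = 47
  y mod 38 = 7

gcd(124, 410) = 2 and 2 | (47 − 75), so the pair is consistent; merging gives y ≡ 1687 (mod 25420), where 25420 = lcm(124, 410).
gcd(25420, 38) = 2 and 2 | (7 − 1687), so the pair is consistent; merging gives y ≡ 103367 (mod 482980), where 482980 = lcm(25420, 38).
The solution is unique modulo lcm(124, 410, 38) = 482980.

103367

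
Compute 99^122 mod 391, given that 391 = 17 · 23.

246

Mod 17: 99 ≡ 14; by Fermat, exponent reduces to 122 mod 16 = 10; 14^10 ≡ 8 (mod 17).
Mod 23: 99 ≡ 7; by Fermat, exponent reduces to 122 mod 22 = 12; 7^12 ≡ 16 (mod 23).
Combine by CRT: x ≡ 8 (mod 17), x ≡ 16 (mod 23) ⇒ x ≡ 246 (mod 391).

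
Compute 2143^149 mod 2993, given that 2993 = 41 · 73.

480

Mod 41: 2143 ≡ 11; by Fermat, exponent reduces to 149 mod 40 = 29; 11^29 ≡ 29 (mod 41).
Mod 73: 2143 ≡ 26; by Fermat, exponent reduces to 149 mod 72 = 5; 26^5 ≡ 42 (mod 73).
Combine by CRT: x ≡ 29 (mod 41), x ≡ 42 (mod 73) ⇒ x ≡ 480 (mod 2993).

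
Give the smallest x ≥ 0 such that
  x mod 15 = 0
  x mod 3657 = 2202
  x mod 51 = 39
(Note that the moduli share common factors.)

181395

gcd(15, 3657) = 3 and 3 | (2202 − 0), so the pair is consistent; merging gives x ≡ 16830 (mod 18285), where 18285 = lcm(15, 3657).
gcd(18285, 51) = 3 and 3 | (39 − 16830), so the pair is consistent; merging gives x ≡ 181395 (mod 310845), where 310845 = lcm(18285, 51).
The solution is unique modulo lcm(15, 3657, 51) = 310845.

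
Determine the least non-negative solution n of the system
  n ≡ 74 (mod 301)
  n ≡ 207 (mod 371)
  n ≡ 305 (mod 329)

Combine the congruences pairwise.
gcd(301, 371) = 7 and 7 | (207 − 74), so the pair is consistent; merging gives n ≡ 4288 (mod 15953), where 15953 = lcm(301, 371).
gcd(15953, 329) = 7 and 7 | (305 − 4288), so the pair is consistent; merging gives n ≡ 163818 (mod 749791), where 749791 = lcm(15953, 329).
The solution is unique modulo lcm(301, 371, 329) = 749791.

163818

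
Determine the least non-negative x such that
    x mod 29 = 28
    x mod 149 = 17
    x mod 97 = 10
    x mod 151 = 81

From x ≡ 28 (mod 29) write x = 28 + 29t. Substituting into x ≡ 17 (mod 149) gives 29t ≡ 138 (mod 149), and since 29⁻¹ ≡ 36 (mod 149), t ≡ 51. Hence x ≡ 28 + 29·51 = 1507 (mod 4321).
From x ≡ 1507 (mod 4321) write x = 1507 + 4321t. Substituting into x ≡ 10 (mod 97) gives 4321t ≡ 55 (mod 97), and since 53⁻¹ ≡ 11 (mod 97), t ≡ 23. Hence x ≡ 1507 + 4321·23 = 100890 (mod 419137).
From x ≡ 100890 (mod 419137) write x = 100890 + 419137t. Substituting into x ≡ 81 (mod 151) gives 419137t ≡ 59 (mod 151), and since 112⁻¹ ≡ 120 (mod 151), t ≡ 134. Hence x ≡ 100890 + 419137·134 = 56265248 (mod 63289687).

56265248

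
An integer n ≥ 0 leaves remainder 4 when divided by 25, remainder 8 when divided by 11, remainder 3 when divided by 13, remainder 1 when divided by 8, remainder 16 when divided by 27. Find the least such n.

22129

The moduli are pairwise coprime; M = 25·11·13·8·27 = 772200.
M/25 = 30888; 30888 ≡ 13 (mod 25); 13·2 ≡ 1, so inverse 2.
M/11 = 70200; 70200 ≡ 9 (mod 11); 9·5 ≡ 1, so inverse 5.
M/13 = 59400; 59400 ≡ 3 (mod 13); 3·9 ≡ 1, so inverse 9.
M/8 = 96525; 96525 ≡ 5 (mod 8); 5·5 ≡ 1, so inverse 5.
M/27 = 28600; 28600 ≡ 7 (mod 27); 7·4 ≡ 1, so inverse 4.
n ≡ 4·30888·2 + 8·70200·5 + 3·59400·9 + 1·96525·5 + 16·28600·4 = 6971929.
6971929 mod 772200 = 22129.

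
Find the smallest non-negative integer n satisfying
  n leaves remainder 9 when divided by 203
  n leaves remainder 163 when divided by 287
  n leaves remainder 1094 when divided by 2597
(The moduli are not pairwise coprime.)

733448

Combine the congruences pairwise.
gcd(203, 287) = 7 and 7 | (163 − 9), so the pair is consistent; merging gives n ≡ 1024 (mod 8323), where 8323 = lcm(203, 287).
gcd(8323, 2597) = 7 and 7 | (1094 − 1024), so the pair is consistent; merging gives n ≡ 733448 (mod 3087833), where 3087833 = lcm(8323, 2597).
The solution is unique modulo lcm(203, 287, 2597) = 3087833.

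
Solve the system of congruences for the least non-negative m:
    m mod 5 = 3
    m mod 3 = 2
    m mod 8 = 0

Combine the congruences pairwise.
From m ≡ 3 (mod 5) write m = 3 + 5t. Substituting into m ≡ 2 (mod 3) gives 5t ≡ 2 (mod 3), and since 2⁻¹ ≡ 2 (mod 3), t ≡ 1. Hence m ≡ 3 + 5·1 = 8 (mod 15).
From m ≡ 8 (mod 15) write m = 8 + 15t. Substituting into m ≡ 0 (mod 8) gives 15t ≡ 0 (mod 8), and since 7⁻¹ ≡ 7 (mod 8), t ≡ 0. Hence m ≡ 8 + 15·0 = 8 (mod 120).

8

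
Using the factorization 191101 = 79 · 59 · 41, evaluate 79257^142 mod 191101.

Mod 79: 79257 ≡ 20; by Fermat, exponent reduces to 142 mod 78 = 64; 20^64 ≡ 13 (mod 79).
Mod 59: 79257 ≡ 20; by Fermat, exponent reduces to 142 mod 58 = 26; 20^26 ≡ 27 (mod 59).
Mod 41: 79257 ≡ 4; by Fermat, exponent reduces to 142 mod 40 = 22; 4^22 ≡ 16 (mod 41).
Combine by CRT: x ≡ 13 (mod 79), x ≡ 27 (mod 59), x ≡ 16 (mod 41) ⇒ x ≡ 45280 (mod 191101).

45280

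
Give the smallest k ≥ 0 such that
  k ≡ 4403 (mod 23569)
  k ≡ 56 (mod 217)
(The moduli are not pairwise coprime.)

Combine the congruences pairwise.
gcd(23569, 217) = 7 and 7 | (56 − 4403), so the pair is consistent; merging gives k ≡ 310800 (mod 730639), where 730639 = lcm(23569, 217).
The solution is unique modulo lcm(23569, 217) = 730639.

310800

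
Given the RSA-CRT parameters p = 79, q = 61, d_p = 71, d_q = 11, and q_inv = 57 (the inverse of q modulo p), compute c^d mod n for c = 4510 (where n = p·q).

1459

m₁ = c^(d_p) mod p: c ≡ 7 (mod 79), and 7^71 mod 79 = 37.
m₂ = c^(d_q) mod q: c ≡ 57 (mod 61), and 57^11 mod 61 = 56.
h = q_inv·(m₁ − m₂) mod p = 57·(37 − 56) mod 79 = 23.
m = m₂ + h·q = 56 + 23·61 = 1459.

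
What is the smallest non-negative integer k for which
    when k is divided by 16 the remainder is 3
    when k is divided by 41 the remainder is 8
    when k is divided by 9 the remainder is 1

2755

The moduli are pairwise coprime; N = 16·41·9 = 5904.
N/16 = 369; 369 ≡ 1 (mod 16), inverse 1.
N/41 = 144; 144 ≡ 21 (mod 41); 21·2 ≡ 1, so inverse 2.
N/9 = 656; 656 ≡ 8 (mod 9); 8·8 ≡ 1, so inverse 8.
k ≡ 3·369·1 + 8·144·2 + 1·656·8 = 8659.
8659 mod 5904 = 2755.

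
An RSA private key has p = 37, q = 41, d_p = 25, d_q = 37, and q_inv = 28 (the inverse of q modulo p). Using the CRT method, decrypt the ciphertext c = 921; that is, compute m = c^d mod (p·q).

m₁ = c^(d_p) mod p: c ≡ 33 (mod 37), and 33^25 mod 37 = 7.
m₂ = c^(d_q) mod q: c ≡ 19 (mod 41), and 19^37 mod 41 = 24.
h = q_inv·(m₁ − m₂) mod p = 28·(7 − 24) mod 37 = 5.
m = m₂ + h·q = 24 + 5·41 = 229.

229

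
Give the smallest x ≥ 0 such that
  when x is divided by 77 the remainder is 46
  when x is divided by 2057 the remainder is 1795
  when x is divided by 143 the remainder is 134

57334

Combine the congruences pairwise.
gcd(77, 2057) = 11 and 11 | (1795 − 46), so the pair is consistent; merging gives x ≡ 14137 (mod 14399), where 14399 = lcm(77, 2057).
gcd(14399, 143) = 11 and 11 | (134 − 14137), so the pair is consistent; merging gives x ≡ 57334 (mod 187187), where 187187 = lcm(14399, 143).
The solution is unique modulo lcm(77, 2057, 143) = 187187.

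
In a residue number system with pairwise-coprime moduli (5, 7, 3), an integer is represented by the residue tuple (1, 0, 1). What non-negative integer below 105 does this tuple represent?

Combine the congruences pairwise.
From x ≡ 1 (mod 5) write x = 1 + 5t. Substituting into x ≡ 0 (mod 7) gives 5t ≡ 6 (mod 7), and since 5⁻¹ ≡ 3 (mod 7), t ≡ 4. Hence x ≡ 1 + 5·4 = 21 (mod 35).
From x ≡ 21 (mod 35) write x = 21 + 35t. Substituting into x ≡ 1 (mod 3) gives 35t ≡ 1 (mod 3), and since 2⁻¹ ≡ 2 (mod 3), t ≡ 2. Hence x ≡ 21 + 35·2 = 91 (mod 105).

91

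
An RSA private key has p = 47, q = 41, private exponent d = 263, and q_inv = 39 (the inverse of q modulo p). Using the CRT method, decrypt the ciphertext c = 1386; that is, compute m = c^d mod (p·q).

d_p = d mod (p−1) = 263 mod 46 = 33; d_q = d mod (q−1) = 23.
m₁ = c^(d_p) mod p: c ≡ 23 (mod 47), and 23^33 mod 47 = 33.
m₂ = c^(d_q) mod q: c ≡ 33 (mod 41), and 33^23 mod 41 = 21.
h = q_inv·(m₁ − m₂) mod p = 39·(33 − 21) mod 47 = 45.
m = m₂ + h·q = 21 + 45·41 = 1866.

1866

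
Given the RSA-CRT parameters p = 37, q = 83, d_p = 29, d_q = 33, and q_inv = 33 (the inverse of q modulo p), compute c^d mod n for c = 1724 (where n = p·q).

m₁ = c^(d_p) mod p: c ≡ 22 (mod 37), and 22^29 mod 37 = 19.
m₂ = c^(d_q) mod q: c ≡ 64 (mod 83), and 64^33 mod 83 = 59.
h = q_inv·(m₁ − m₂) mod p = 33·(19 − 59) mod 37 = 12.
m = m₂ + h·q = 59 + 12·83 = 1055.

1055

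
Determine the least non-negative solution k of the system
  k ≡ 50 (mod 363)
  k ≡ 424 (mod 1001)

29453

Combine the congruences pairwise.
gcd(363, 1001) = 11 and 11 | (424 − 50), so the pair is consistent; merging gives k ≡ 29453 (mod 33033), where 33033 = lcm(363, 1001).
The solution is unique modulo lcm(363, 1001) = 33033.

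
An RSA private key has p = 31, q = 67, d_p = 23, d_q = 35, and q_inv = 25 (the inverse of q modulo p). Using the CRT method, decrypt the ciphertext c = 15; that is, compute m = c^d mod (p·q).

m₁ = c^(d_p) mod p: c ≡ 15 (mod 31), and 15^23 mod 31 = 27.
m₂ = c^(d_q) mod q: c ≡ 15 (mod 67), and 15^35 mod 67 = 24.
h = q_inv·(m₁ − m₂) mod p = 25·(27 − 24) mod 31 = 13.
m = m₂ + h·q = 24 + 13·67 = 895.

895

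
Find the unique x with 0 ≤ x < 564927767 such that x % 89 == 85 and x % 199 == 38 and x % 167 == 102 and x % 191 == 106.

The moduli are pairwise coprime; N = 89·199·167·191 = 564927767.
N/89 = 6347503; 6347503 ≡ 23 (mod 89); 23·31 ≡ 1, so inverse 31.
N/199 = 2838833; 2838833 ≡ 98 (mod 199); 98·132 ≡ 1, so inverse 132.
N/167 = 3382801; 3382801 ≡ 49 (mod 167); 49·75 ≡ 1, so inverse 75.
N/191 = 2957737; 2957737 ≡ 102 (mod 191); 102·103 ≡ 1, so inverse 103.
x ≡ 85·6347503·31 + 38·2838833·132 + 102·3382801·75 + 106·2957737·103 = 89136256949.
89136256949 mod 564927767 = 442597530.

442597530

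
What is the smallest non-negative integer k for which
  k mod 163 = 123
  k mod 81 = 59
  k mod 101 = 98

From k ≡ 123 (mod 163) write k = 123 + 163t. Substituting into k ≡ 59 (mod 81) gives 163t ≡ 17 (mod 81), and since 1⁻¹ ≡ 1 (mod 81), t ≡ 17. Hence k ≡ 123 + 163·17 = 2894 (mod 13203).
From k ≡ 2894 (mod 13203) write k = 2894 + 13203t. Substituting into k ≡ 98 (mod 101) gives 13203t ≡ 32 (mod 101), and since 73⁻¹ ≡ 18 (mod 101), t ≡ 71. Hence k ≡ 2894 + 13203·71 = 940307 (mod 1333503).

940307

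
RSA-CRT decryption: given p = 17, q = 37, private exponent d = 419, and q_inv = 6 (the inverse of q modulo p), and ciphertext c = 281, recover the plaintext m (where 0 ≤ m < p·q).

d_p = d mod (p−1) = 419 mod 16 = 3; d_q = d mod (q−1) = 23.
m₁ = c^(d_p) mod p: c ≡ 9 (mod 17), and 9^3 mod 17 = 15.
m₂ = c^(d_q) mod q: c ≡ 22 (mod 37), and 22^23 mod 37 = 24.
h = q_inv·(m₁ − m₂) mod p = 6·(15 − 24) mod 17 = 14.
m = m₂ + h·q = 24 + 14·37 = 542.

542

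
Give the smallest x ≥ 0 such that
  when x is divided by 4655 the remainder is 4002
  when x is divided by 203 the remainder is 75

Combine the congruences pairwise.
gcd(4655, 203) = 7 and 7 | (75 − 4002), so the pair is consistent; merging gives x ≡ 27277 (mod 134995), where 134995 = lcm(4655, 203).
The solution is unique modulo lcm(4655, 203) = 134995.

27277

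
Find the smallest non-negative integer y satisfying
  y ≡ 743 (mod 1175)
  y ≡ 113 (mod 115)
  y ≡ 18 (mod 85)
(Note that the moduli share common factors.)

144093

gcd(1175, 115) = 5 and 5 | (113 − 743), so the pair is consistent; merging gives y ≡ 8968 (mod 27025), where 27025 = lcm(1175, 115).
gcd(27025, 85) = 5 and 5 | (18 − 8968), so the pair is consistent; merging gives y ≡ 144093 (mod 459425), where 459425 = lcm(27025, 85).
The solution is unique modulo lcm(1175, 115, 85) = 459425.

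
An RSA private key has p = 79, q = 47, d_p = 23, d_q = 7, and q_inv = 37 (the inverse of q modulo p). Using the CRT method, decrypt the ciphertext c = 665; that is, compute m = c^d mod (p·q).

385

m₁ = c^(d_p) mod p: c ≡ 33 (mod 79), and 33^23 mod 79 = 69.
m₂ = c^(d_q) mod q: c ≡ 7 (mod 47), and 7^7 mod 47 = 9.
h = q_inv·(m₁ − m₂) mod p = 37·(69 − 9) mod 79 = 8.
m = m₂ + h·q = 9 + 8·47 = 385.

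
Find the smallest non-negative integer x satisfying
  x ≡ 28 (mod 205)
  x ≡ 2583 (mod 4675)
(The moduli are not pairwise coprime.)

133483

gcd(205, 4675) = 5 and 5 | (2583 − 28), so the pair is consistent; merging gives x ≡ 133483 (mod 191675), where 191675 = lcm(205, 4675).
The solution is unique modulo lcm(205, 4675) = 191675.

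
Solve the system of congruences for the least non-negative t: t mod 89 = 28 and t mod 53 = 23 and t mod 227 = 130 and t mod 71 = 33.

21416899

The moduli are pairwise coprime; N = 89·53·227·71 = 76023889.
N/89 = 854201; 854201 ≡ 68 (mod 89); 68·72 ≡ 1, so inverse 72.
N/53 = 1434413; 1434413 ≡ 21 (mod 53); 21·48 ≡ 1, so inverse 48.
N/227 = 334907; 334907 ≡ 82 (mod 227); 82·36 ≡ 1, so inverse 36.
N/71 = 1070759; 1070759 ≡ 8 (mod 71); 8·9 ≡ 1, so inverse 9.
t ≡ 28·854201·72 + 23·1434413·48 + 130·334907·36 + 33·1070759·9 = 5191041351.
5191041351 mod 76023889 = 21416899.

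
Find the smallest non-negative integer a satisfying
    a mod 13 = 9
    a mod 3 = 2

35

From a ≡ 9 (mod 13) write a = 9 + 13t. Substituting into a ≡ 2 (mod 3) gives 13t ≡ 2 (mod 3), and since 1⁻¹ ≡ 1 (mod 3), t ≡ 2. Hence a ≡ 9 + 13·2 = 35 (mod 39).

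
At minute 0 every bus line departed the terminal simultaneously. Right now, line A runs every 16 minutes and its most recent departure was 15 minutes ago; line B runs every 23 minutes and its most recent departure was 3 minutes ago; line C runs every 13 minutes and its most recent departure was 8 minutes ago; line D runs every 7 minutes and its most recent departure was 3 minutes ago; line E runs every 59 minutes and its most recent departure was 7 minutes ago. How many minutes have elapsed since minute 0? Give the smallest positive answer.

918991

From t ≡ 15 (mod 16) write t = 15 + 16s. Substituting into t ≡ 3 (mod 23) gives 16s ≡ 11 (mod 23), and since 16⁻¹ ≡ 13 (mod 23), s ≡ 5. Hence t ≡ 15 + 16·5 = 95 (mod 368).
From t ≡ 95 (mod 368) write t = 95 + 368s. Substituting into t ≡ 8 (mod 13) gives 368s ≡ 4 (mod 13), and since 4⁻¹ ≡ 10 (mod 13), s ≡ 1. Hence t ≡ 95 + 368·1 = 463 (mod 4784).
From t ≡ 463 (mod 4784) write t = 463 + 4784s. Substituting into t ≡ 3 (mod 7) gives 4784s ≡ 2 (mod 7), and since 3⁻¹ ≡ 5 (mod 7), s ≡ 3. Hence t ≡ 463 + 4784·3 = 14815 (mod 33488).
From t ≡ 14815 (mod 33488) write t = 14815 + 33488s. Substituting into t ≡ 7 (mod 59) gives 33488s ≡ 1 (mod 59), and since 35⁻¹ ≡ 27 (mod 59), s ≡ 27. Hence t ≡ 14815 + 33488·27 = 918991 (mod 1975792).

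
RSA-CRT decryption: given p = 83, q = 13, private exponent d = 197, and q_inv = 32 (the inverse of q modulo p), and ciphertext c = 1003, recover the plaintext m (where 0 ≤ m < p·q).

279

d_p = d mod (p−1) = 197 mod 82 = 33; d_q = d mod (q−1) = 5.
m₁ = c^(d_p) mod p: c ≡ 7 (mod 83), and 7^33 mod 83 = 30.
m₂ = c^(d_q) mod q: c ≡ 2 (mod 13), and 2^5 mod 13 = 6.
h = q_inv·(m₁ − m₂) mod p = 32·(30 − 6) mod 83 = 21.
m = m₂ + h·q = 6 + 21·13 = 279.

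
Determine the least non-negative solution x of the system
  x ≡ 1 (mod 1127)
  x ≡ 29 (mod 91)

gcd(1127, 91) = 7 and 7 | (29 − 1), so the pair is consistent; merging gives x ≡ 6763 (mod 14651), where 14651 = lcm(1127, 91).
The solution is unique modulo lcm(1127, 91) = 14651.

6763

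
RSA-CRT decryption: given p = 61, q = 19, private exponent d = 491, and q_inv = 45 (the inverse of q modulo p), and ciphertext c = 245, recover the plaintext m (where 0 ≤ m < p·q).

367

d_p = d mod (p−1) = 491 mod 60 = 11; d_q = d mod (q−1) = 5.
m₁ = c^(d_p) mod p: c ≡ 1 (mod 61), and 1^11 mod 61 = 1.
m₂ = c^(d_q) mod q: c ≡ 17 (mod 19), and 17^5 mod 19 = 6.
h = q_inv·(m₁ − m₂) mod p = 45·(1 − 6) mod 61 = 19.
m = m₂ + h·q = 6 + 19·19 = 367.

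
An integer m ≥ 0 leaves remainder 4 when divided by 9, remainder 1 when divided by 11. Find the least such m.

From m ≡ 4 (mod 9) write m = 4 + 9t. Substituting into m ≡ 1 (mod 11) gives 9t ≡ 8 (mod 11), and since 9⁻¹ ≡ 5 (mod 11), t ≡ 7. Hence m ≡ 4 + 9·7 = 67 (mod 99).

67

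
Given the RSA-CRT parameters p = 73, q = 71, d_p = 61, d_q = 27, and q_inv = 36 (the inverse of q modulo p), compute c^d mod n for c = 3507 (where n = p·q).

149

m₁ = c^(d_p) mod p: c ≡ 3 (mod 73), and 3^61 mod 73 = 3.
m₂ = c^(d_q) mod q: c ≡ 28 (mod 71), and 28^27 mod 71 = 7.
h = q_inv·(m₁ − m₂) mod p = 36·(3 − 7) mod 73 = 2.
m = m₂ + h·q = 7 + 2·71 = 149.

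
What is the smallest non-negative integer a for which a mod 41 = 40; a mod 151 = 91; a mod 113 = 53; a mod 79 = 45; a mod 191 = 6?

1284178383

The moduli are pairwise coprime; N = 41·151·113·79·191 = 10556007887.
N/41 = 257463607; 257463607 ≡ 7 (mod 41); 7·6 ≡ 1, so inverse 6.
N/151 = 69907337; 69907337 ≡ 75 (mod 151); 75·149 ≡ 1, so inverse 149.
N/113 = 93415999; 93415999 ≡ 29 (mod 113); 29·39 ≡ 1, so inverse 39.
N/79 = 133620353; 133620353 ≡ 69 (mod 79); 69·71 ≡ 1, so inverse 71.
N/191 = 55267057; 55267057 ≡ 61 (mod 191); 61·119 ≡ 1, so inverse 119.
a ≡ 40·257463607·6 + 91·69907337·149 + 53·93415999·39 + 45·133620353·71 + 6·55267057·119 = 1669133424529.
1669133424529 mod 10556007887 = 1284178383.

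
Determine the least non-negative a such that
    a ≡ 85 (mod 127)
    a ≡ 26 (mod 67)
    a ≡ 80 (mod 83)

From a ≡ 85 (mod 127) write a = 85 + 127t. Substituting into a ≡ 26 (mod 67) gives 127t ≡ 8 (mod 67), and since 60⁻¹ ≡ 19 (mod 67), t ≡ 18. Hence a ≡ 85 + 127·18 = 2371 (mod 8509).
From a ≡ 2371 (mod 8509) write a = 2371 + 8509t. Substituting into a ≡ 80 (mod 83) gives 8509t ≡ 33 (mod 83), and since 43⁻¹ ≡ 56 (mod 83), t ≡ 22. Hence a ≡ 2371 + 8509·22 = 189569 (mod 706247).

189569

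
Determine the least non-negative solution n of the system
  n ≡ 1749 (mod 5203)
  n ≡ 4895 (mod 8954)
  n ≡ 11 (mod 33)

Combine the congruences pairwise.
gcd(5203, 8954) = 121 and 121 | (4895 − 1749), so the pair is consistent; merging gives n ≡ 345147 (mod 385022), where 385022 = lcm(5203, 8954).
gcd(385022, 33) = 11 and 11 | (11 − 345147), so the pair is consistent; merging gives n ≡ 730169 (mod 1155066), where 1155066 = lcm(385022, 33).
The solution is unique modulo lcm(5203, 8954, 33) = 1155066.

730169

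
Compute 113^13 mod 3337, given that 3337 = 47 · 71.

Mod 47: 113 ≡ 19; 19^13 ≡ 35 (mod 47).
Mod 71: 113 ≡ 42; 42^13 ≡ 47 (mod 71).
Combine by CRT: x ≡ 35 (mod 47), x ≡ 47 (mod 71) ⇒ x ≡ 1680 (mod 3337).

1680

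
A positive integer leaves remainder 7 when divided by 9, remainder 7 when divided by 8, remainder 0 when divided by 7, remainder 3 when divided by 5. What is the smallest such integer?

2023

From m ≡ 7 (mod 9) write m = 7 + 9t. Substituting into m ≡ 7 (mod 8) gives 9t ≡ 0 (mod 8), and since 1⁻¹ ≡ 1 (mod 8), t ≡ 0. Hence m ≡ 7 + 9·0 = 7 (mod 72).
From m ≡ 7 (mod 72) write m = 7 + 72t. Substituting into m ≡ 0 (mod 7) gives 72t ≡ 0 (mod 7), and since 2⁻¹ ≡ 4 (mod 7), t ≡ 0. Hence m ≡ 7 + 72·0 = 7 (mod 504).
From m ≡ 7 (mod 504) write m = 7 + 504t. Substituting into m ≡ 3 (mod 5) gives 504t ≡ 1 (mod 5), and since 4⁻¹ ≡ 4 (mod 5), t ≡ 4. Hence m ≡ 7 + 504·4 = 2023 (mod 2520).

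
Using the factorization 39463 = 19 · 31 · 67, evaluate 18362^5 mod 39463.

7992

Mod 19: 18362 ≡ 8; 8^5 ≡ 12 (mod 19).
Mod 31: 18362 ≡ 10; 10^5 ≡ 25 (mod 31).
Mod 67: 18362 ≡ 4; 4^5 ≡ 19 (mod 67).
Combine by CRT: x ≡ 12 (mod 19), x ≡ 25 (mod 31), x ≡ 19 (mod 67) ⇒ x ≡ 7992 (mod 39463).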